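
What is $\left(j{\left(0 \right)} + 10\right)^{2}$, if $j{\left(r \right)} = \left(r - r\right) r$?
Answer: $100$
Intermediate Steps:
$j{\left(r \right)} = 0$ ($j{\left(r \right)} = 0 r = 0$)
$\left(j{\left(0 \right)} + 10\right)^{2} = \left(0 + 10\right)^{2} = 10^{2} = 100$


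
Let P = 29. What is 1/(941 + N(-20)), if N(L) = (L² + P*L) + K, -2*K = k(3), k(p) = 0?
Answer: 1/761 ≈ 0.0013141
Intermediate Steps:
K = 0 (K = -½*0 = 0)
N(L) = L² + 29*L (N(L) = (L² + 29*L) + 0 = L² + 29*L)
1/(941 + N(-20)) = 1/(941 - 20*(29 - 20)) = 1/(941 - 20*9) = 1/(941 - 180) = 1/761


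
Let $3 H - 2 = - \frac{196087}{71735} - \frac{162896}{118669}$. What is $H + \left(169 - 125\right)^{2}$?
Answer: $\frac{49423952561387}{25538162145} \approx 1935.3$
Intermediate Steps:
$H = - \frac{17929351333}{25538162145}$ ($H = \frac{2}{3} + \frac{- \frac{196087}{71735} - \frac{162896}{118669}}{3} = \frac{2}{3} + \frac{1}{3} \left(- \frac{34954792763}{8512720715}\right) = \frac{2}{3} - \frac{34954792763}{25538162145} = - \frac{17929351333}{25538162145} \approx -0.70206$)
$H + \left(169 - 125\right)^{2} = - \frac{17929351333}{25538162145} + \left(169 - 125\right)^{2} = - \frac{17929351333}{25538162145} + 44^{2} = - \frac{17929351333}{25538162145} + 1936 = \frac{49423952561387}{25538162145}$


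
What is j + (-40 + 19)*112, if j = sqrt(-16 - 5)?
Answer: -2352 + I*sqrt(21) ≈ -2352.0 + 4.5826*I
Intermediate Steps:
j = I*sqrt(21) (j = sqrt(-21) = I*sqrt(21) ≈ 4.5826*I)
j + (-40 + 19)*112 = I*sqrt(21) + (-40 + 19)*112 = I*sqrt(21) - 21*112 = I*sqrt(21) - 2352 = -2352 + I*sqrt(21)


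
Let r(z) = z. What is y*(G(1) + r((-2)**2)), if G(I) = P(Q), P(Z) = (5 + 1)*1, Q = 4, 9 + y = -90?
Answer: -990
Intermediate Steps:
y = -99 (y = -9 - 90 = -99)
P(Z) = 6 (P(Z) = 6*1 = 6)
G(I) = 6
y*(G(1) + r((-2)**2)) = -99*(6 + (-2)**2) = -99*(6 + 4) = -99*10 = -990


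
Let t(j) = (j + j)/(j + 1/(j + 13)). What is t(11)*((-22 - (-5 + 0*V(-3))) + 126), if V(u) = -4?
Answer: 57552/265 ≈ 217.18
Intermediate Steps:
t(j) = 2*j/(j + 1/(13 + j)) (t(j) = (2*j)/(j + 1/(13 + j)) = 2*j/(j + 1/(13 + j)))
t(11)*((-22 - (-5 + 0*V(-3))) + 126) = (2*11*(13 + 11)/(1 + 11² + 13*11))*((-22 - (-5 + 0*(-4))) + 126) = (2*11*24/(1 + 121 + 143))*((-22 - (-5 + 0)) + 126) = (2*11*24/265)*((-22 - 1*(-5)) + 126) = (2*11*(1/265)*24)*((-22 + 5) + 126) = 528*(-17 + 126)/265 = (528/265)*109 = 57552/265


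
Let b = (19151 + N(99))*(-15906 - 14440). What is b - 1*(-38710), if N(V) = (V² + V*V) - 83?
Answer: -1173441110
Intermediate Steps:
N(V) = -83 + 2*V² (N(V) = (V² + V²) - 83 = 2*V² - 83 = -83 + 2*V²)
b = -1173479820 (b = (19151 + (-83 + 2*99²))*(-15906 - 14440) = (19151 + (-83 + 2*9801))*(-30346) = (19151 + (-83 + 19602))*(-30346) = (19151 + 19519)*(-30346) = 38670*(-30346) = -1173479820)
b - 1*(-38710) = -1173479820 - 1*(-38710) = -1173479820 + 38710 = -1173441110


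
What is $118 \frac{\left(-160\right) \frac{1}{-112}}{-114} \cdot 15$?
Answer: $- \frac{2950}{133} \approx -22.18$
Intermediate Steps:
$118 \frac{\left(-160\right) \frac{1}{-112}}{-114} \cdot 15 = 118 \left(-160\right) \left(- \frac{1}{112}\right) \left(- \frac{1}{114}\right) 15 = 118 \cdot \frac{10}{7} \left(- \frac{1}{114}\right) 15 = 118 \left(- \frac{5}{399}\right) 15 = \left(- \frac{590}{399}\right) 15 = - \frac{2950}{133}$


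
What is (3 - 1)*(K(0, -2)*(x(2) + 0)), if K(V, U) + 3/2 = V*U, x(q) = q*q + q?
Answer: -18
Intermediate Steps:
x(q) = q + q² (x(q) = q² + q = q + q²)
K(V, U) = -3/2 + U*V (K(V, U) = -3/2 + V*U = -3/2 + U*V)
(3 - 1)*(K(0, -2)*(x(2) + 0)) = (3 - 1)*((-3/2 - 2*0)*(2*(1 + 2) + 0)) = 2*((-3/2 + 0)*(2*3 + 0)) = 2*(-3*(6 + 0)/2) = 2*(-3/2*6) = 2*(-9) = -18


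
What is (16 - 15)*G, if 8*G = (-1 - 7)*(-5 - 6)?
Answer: 11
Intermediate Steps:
G = 11 (G = ((-1 - 7)*(-5 - 6))/8 = (-8*(-11))/8 = (⅛)*88 = 11)
(16 - 15)*G = (16 - 15)*11 = 1*11 = 11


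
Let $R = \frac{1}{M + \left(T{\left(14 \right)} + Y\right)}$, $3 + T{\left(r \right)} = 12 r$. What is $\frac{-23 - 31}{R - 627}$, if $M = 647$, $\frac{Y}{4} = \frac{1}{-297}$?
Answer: $\frac{4340880}{50402341} \approx 0.086125$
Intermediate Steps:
$Y = - \frac{4}{297}$ ($Y = \frac{4}{-297} = 4 \left(- \frac{1}{297}\right) = - \frac{4}{297} \approx -0.013468$)
$T{\left(r \right)} = -3 + 12 r$
$R = \frac{297}{241160}$ ($R = \frac{1}{647 + \left(\left(-3 + 12 \cdot 14\right) - \frac{4}{297}\right)} = \frac{1}{647 + \left(\left(-3 + 168\right) - \frac{4}{297}\right)} = \frac{1}{647 + \left(165 - \frac{4}{297}\right)} = \frac{1}{647 + \frac{49001}{297}} = \frac{1}{\frac{241160}{297}} = \frac{297}{241160} \approx 0.0012315$)
$\frac{-23 - 31}{R - 627} = \frac{-23 - 31}{\frac{297}{241160} - 627} = \frac{-23 - 31}{- \frac{151207023}{241160}} = \left(-54\right) \left(- \frac{241160}{151207023}\right) = \frac{4340880}{50402341}$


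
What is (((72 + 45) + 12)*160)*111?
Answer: 2291040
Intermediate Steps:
(((72 + 45) + 12)*160)*111 = ((117 + 12)*160)*111 = (129*160)*111 = 20640*111 = 2291040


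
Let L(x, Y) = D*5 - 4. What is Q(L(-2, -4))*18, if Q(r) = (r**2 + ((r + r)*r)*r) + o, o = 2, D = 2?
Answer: 8460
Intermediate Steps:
L(x, Y) = 6 (L(x, Y) = 2*5 - 4 = 10 - 4 = 6)
Q(r) = 2 + r**2 + 2*r**3 (Q(r) = (r**2 + ((r + r)*r)*r) + 2 = (r**2 + ((2*r)*r)*r) + 2 = (r**2 + (2*r**2)*r) + 2 = (r**2 + 2*r**3) + 2 = 2 + r**2 + 2*r**3)
Q(L(-2, -4))*18 = (2 + 6**2 + 2*6**3)*18 = (2 + 36 + 2*216)*18 = (2 + 36 + 432)*18 = 470*18 = 8460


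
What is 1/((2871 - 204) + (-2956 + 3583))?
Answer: 1/3294 ≈ 0.00030358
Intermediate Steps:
1/((2871 - 204) + (-2956 + 3583)) = 1/(2667 + 627) = 1/3294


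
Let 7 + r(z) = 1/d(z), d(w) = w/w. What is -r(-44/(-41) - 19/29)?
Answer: 6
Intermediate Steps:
d(w) = 1
r(z) = -6 (r(z) = -7 + 1/1 = -7 + 1 = -6)
-r(-44/(-41) - 19/29) = -1*(-6) = 6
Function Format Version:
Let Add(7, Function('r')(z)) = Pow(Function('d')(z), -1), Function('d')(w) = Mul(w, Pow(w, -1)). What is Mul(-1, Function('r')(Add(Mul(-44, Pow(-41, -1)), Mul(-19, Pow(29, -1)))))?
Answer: 6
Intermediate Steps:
Function('d')(w) = 1
Function('r')(z) = -6 (Function('r')(z) = Add(-7, Pow(1, -1)) = Add(-7, 1) = -6)
Mul(-1, Function('r')(Add(Mul(-44, Pow(-41, -1)), Mul(-19, Pow(29, -1))))) = Mul(-1, -6) = 6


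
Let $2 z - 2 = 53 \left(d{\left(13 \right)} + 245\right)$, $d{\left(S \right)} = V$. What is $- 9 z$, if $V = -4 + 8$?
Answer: $- \frac{118791}{2} \approx -59396.0$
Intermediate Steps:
$V = 4$
$d{\left(S \right)} = 4$
$z = \frac{13199}{2}$ ($z = 1 + \frac{53 \left(4 + 245\right)}{2} = 1 + \frac{53 \cdot 249}{2} = 1 + \frac{1}{2} \cdot 13197 = 1 + \frac{13197}{2} = \frac{13199}{2} \approx 6599.5$)
$- 9 z = \left(-9\right) \frac{13199}{2} = - \frac{118791}{2}$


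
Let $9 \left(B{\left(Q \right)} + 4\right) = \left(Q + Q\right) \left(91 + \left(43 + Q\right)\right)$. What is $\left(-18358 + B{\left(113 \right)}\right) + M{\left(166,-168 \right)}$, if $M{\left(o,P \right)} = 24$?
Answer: $- \frac{109220}{9} \approx -12136.0$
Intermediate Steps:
$B{\left(Q \right)} = -4 + \frac{2 Q \left(134 + Q\right)}{9}$ ($B{\left(Q \right)} = -4 + \frac{\left(Q + Q\right) \left(91 + \left(43 + Q\right)\right)}{9} = -4 + \frac{2 Q \left(134 + Q\right)}{9}$)
$\left(-18358 + B{\left(113 \right)}\right) + M{\left(166,-168 \right)} = \left(-18358 + \left(-4 + \frac{2 \cdot 113^{2}}{9} + \frac{268}{9} \cdot 113\right)\right) + 24 = \left(-18358 + \left(-4 + \frac{2}{9} \cdot 12769 + \frac{30284}{9}\right)\right) + 24 = \left(-18358 + \left(-4 + \frac{25538}{9} + \frac{30284}{9}\right)\right) + 24 = \left(-18358 + \frac{55786}{9}\right) + 24 = - \frac{109436}{9} + 24 = - \frac{109220}{9}$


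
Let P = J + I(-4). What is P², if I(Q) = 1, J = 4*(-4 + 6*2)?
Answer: 1089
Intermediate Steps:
J = 32 (J = 4*(-4 + 12) = 4*8 = 32)
P = 33 (P = 32 + 1 = 33)
P² = 33² = 1089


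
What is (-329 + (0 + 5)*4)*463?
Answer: -143067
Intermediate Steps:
(-329 + (0 + 5)*4)*463 = (-329 + 5*4)*463 = (-329 + 20)*463 = -309*463 = -143067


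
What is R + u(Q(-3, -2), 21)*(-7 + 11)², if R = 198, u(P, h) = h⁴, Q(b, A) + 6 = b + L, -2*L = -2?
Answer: 3111894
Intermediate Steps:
L = 1 (L = -½*(-2) = 1)
Q(b, A) = -5 + b (Q(b, A) = -6 + (b + 1) = -6 + (1 + b) = -5 + b)
R + u(Q(-3, -2), 21)*(-7 + 11)² = 198 + 21⁴*(-7 + 11)² = 198 + 194481*4² = 198 + 194481*16 = 198 + 3111696 = 3111894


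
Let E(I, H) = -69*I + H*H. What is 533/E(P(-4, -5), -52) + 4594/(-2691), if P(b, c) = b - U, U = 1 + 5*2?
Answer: -15742663/10061649 ≈ -1.5646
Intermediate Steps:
U = 11 (U = 1 + 10 = 11)
P(b, c) = -11 + b (P(b, c) = b - 1*11 = b - 11 = -11 + b)
E(I, H) = H² - 69*I (E(I, H) = -69*I + H² = H² - 69*I)
533/E(P(-4, -5), -52) + 4594/(-2691) = 533/((-52)² - 69*(-11 - 4)) + 4594/(-2691) = 533/(2704 - 69*(-15)) + 4594*(-1/2691) = 533/(2704 + 1035) - 4594/2691 = 533/3739 - 4594/2691 = -15742663/10061649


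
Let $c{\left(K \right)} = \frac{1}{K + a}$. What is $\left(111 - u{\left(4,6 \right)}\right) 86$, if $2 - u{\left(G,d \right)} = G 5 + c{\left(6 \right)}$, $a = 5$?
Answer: $\frac{122120}{11} \approx 11102.0$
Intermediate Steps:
$c{\left(K \right)} = \frac{1}{5 + K}$ ($c{\left(K \right)} = \frac{1}{K + 5} = \frac{1}{5 + K}$)
$u{\left(G,d \right)} = \frac{21}{11} - 5 G$ ($u{\left(G,d \right)} = 2 - \left(G 5 + \frac{1}{5 + 6}\right) = 2 - \left(5 G + \frac{1}{11}\right) = 2 - \left(\frac{1}{11} + 5 G\right) = \frac{21}{11} - 5 G$)
$\left(111 - u{\left(4,6 \right)}\right) 86 = \left(111 - \left(\frac{21}{11} - 20\right)\right) 86 = \left(111 - - \frac{199}{11}\right) 86 = \left(111 + \frac{199}{11}\right) 86 = \frac{1420}{11} \cdot 86 = \frac{122120}{11}$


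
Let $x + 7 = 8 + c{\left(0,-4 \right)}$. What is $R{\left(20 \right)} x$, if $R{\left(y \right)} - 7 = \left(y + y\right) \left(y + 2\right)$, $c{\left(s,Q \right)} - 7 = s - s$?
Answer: $7096$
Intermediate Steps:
$c{\left(s,Q \right)} = 7$ ($c{\left(s,Q \right)} = 7 + \left(s - s\right) = 7 + 0 = 7$)
$R{\left(y \right)} = 7 + 2 y \left(2 + y\right)$ ($R{\left(y \right)} = 7 + \left(y + y\right) \left(y + 2\right) = 7 + 2 y \left(2 + y\right)$)
$x = 8$ ($x = -7 + \left(8 + 7\right) = -7 + 15 = 8$)
$R{\left(20 \right)} x = \left(7 + 2 \cdot 20^{2} + 4 \cdot 20\right) 8 = \left(7 + 2 \cdot 400 + 80\right) 8 = \left(7 + 800 + 80\right) 8 = 887 \cdot 8 = 7096$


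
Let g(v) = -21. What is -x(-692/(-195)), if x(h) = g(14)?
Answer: 21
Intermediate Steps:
x(h) = -21
-x(-692/(-195)) = -1*(-21) = 21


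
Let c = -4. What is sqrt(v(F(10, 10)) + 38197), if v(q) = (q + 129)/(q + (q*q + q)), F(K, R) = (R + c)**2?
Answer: sqrt(1985639118)/228 ≈ 195.44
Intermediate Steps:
F(K, R) = (-4 + R)**2 (F(K, R) = (R - 4)**2 = (-4 + R)**2)
v(q) = (129 + q)/(q**2 + 2*q) (v(q) = (129 + q)/(q + (q**2 + q)) = (129 + q)/(q + (q + q**2)) = (129 + q)/(q**2 + 2*q))
sqrt(v(F(10, 10)) + 38197) = sqrt((129 + (-4 + 10)**2)/(((-4 + 10)**2)*(2 + (-4 + 10)**2)) + 38197) = sqrt((129 + 6**2)/((6**2)*(2 + 6**2)) + 38197) = sqrt((129 + 36)/(36*(2 + 36)) + 38197) = sqrt((1/36)*165/38 + 38197) = sqrt((1/36)*(1/38)*165 + 38197) = sqrt(55/456 + 38197) = sqrt(17417887/456) = sqrt(1985639118)/228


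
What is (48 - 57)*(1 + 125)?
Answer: -1134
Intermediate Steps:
(48 - 57)*(1 + 125) = -9*126 = -1134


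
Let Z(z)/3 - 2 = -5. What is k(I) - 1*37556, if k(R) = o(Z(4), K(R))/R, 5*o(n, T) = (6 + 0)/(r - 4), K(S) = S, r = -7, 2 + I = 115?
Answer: -233410546/6215 ≈ -37556.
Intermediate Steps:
I = 113 (I = -2 + 115 = 113)
Z(z) = -9 (Z(z) = 6 + 3*(-5) = 6 - 15 = -9)
o(n, T) = -6/55 (o(n, T) = ((6 + 0)/(-7 - 4))/5 = (6/(-11))/5 = (6*(-1/11))/5 = (⅕)*(-6/11) = -6/55)
k(R) = -6/(55*R)
k(I) - 1*37556 = -6/55/113 - 1*37556 = -6/55*1/113 - 37556 = -6/6215 - 37556 = -233410546/6215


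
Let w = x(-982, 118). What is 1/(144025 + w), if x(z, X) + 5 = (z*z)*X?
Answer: 1/113934252 ≈ 8.7770e-9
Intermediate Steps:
x(z, X) = -5 + X*z² (x(z, X) = -5 + (z*z)*X = -5 + z²*X = -5 + X*z²)
w = 113790227 (w = -5 + 118*(-982)² = -5 + 118*964324 = -5 + 113790232 = 113790227)
1/(144025 + w) = 1/(144025 + 113790227) = 1/113934252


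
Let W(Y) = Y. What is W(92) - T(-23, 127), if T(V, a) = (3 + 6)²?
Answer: 11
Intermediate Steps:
T(V, a) = 81 (T(V, a) = 9² = 81)
W(92) - T(-23, 127) = 92 - 1*81 = 92 - 81 = 11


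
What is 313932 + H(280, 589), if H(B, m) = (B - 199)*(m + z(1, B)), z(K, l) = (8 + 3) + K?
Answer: 362613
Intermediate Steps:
z(K, l) = 11 + K
H(B, m) = (-199 + B)*(12 + m) (H(B, m) = (B - 199)*(m + (11 + 1)) = (-199 + B)*(m + 12) = (-199 + B)*(12 + m))
313932 + H(280, 589) = 313932 + (-2388 - 199*589 + 12*280 + 280*589) = 313932 + (-2388 - 117211 + 3360 + 164920) = 313932 + 48681 = 362613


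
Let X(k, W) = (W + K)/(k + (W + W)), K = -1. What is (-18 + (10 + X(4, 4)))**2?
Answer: 961/16 ≈ 60.063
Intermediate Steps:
X(k, W) = (-1 + W)/(k + 2*W) (X(k, W) = (W - 1)/(k + (W + W)) = (-1 + W)/(k + 2*W))
(-18 + (10 + X(4, 4)))**2 = (-18 + (10 + (-1 + 4)/(4 + 2*4)))**2 = (-18 + (10 + 3/(4 + 8)))**2 = (-18 + (10 + 3/12))**2 = (-18 + (10 + (1/12)*3))**2 = (-18 + (10 + 1/4))**2 = (-18 + 41/4)**2 = (-31/4)**2 = 961/16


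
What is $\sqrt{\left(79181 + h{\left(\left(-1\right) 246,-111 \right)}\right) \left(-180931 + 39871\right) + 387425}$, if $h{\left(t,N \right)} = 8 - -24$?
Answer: $i \sqrt{11173398355} \approx 1.057 \cdot 10^{5} i$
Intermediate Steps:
$h{\left(t,N \right)} = 32$ ($h{\left(t,N \right)} = 8 + 24 = 32$)
$\sqrt{\left(79181 + h{\left(\left(-1\right) 246,-111 \right)}\right) \left(-180931 + 39871\right) + 387425} = \sqrt{\left(79181 + 32\right) \left(-180931 + 39871\right) + 387425} = \sqrt{79213 \left(-141060\right) + 387425} = \sqrt{-11173785780 + 387425} = \sqrt{-11173398355} = i \sqrt{11173398355}$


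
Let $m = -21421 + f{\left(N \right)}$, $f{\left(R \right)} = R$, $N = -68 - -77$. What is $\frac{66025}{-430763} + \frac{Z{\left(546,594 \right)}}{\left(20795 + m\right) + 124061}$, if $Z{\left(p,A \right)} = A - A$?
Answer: $- \frac{66025}{430763} \approx -0.15327$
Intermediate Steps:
$N = 9$ ($N = -68 + 77 = 9$)
$m = -21412$ ($m = -21421 + 9 = -21412$)
$Z{\left(p,A \right)} = 0$
$\frac{66025}{-430763} + \frac{Z{\left(546,594 \right)}}{\left(20795 + m\right) + 124061} = \frac{66025}{-430763} + \frac{0}{\left(20795 - 21412\right) + 124061} = 66025 \left(- \frac{1}{430763}\right) + \frac{0}{-617 + 124061} = - \frac{66025}{430763} + \frac{0}{123444} = - \frac{66025}{430763} + 0 \cdot \frac{1}{123444} = - \frac{66025}{430763} + 0 = - \frac{66025}{430763}$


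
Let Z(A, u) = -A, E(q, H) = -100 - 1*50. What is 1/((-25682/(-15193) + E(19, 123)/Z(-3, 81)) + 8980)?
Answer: 15193/135699172 ≈ 0.00011196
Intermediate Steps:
E(q, H) = -150 (E(q, H) = -100 - 50 = -150)
1/((-25682/(-15193) + E(19, 123)/Z(-3, 81)) + 8980) = 1/((-25682/(-15193) - 150/((-1*(-3)))) + 8980) = 1/((-25682*(-1/15193) - 150/3) + 8980) = 1/((25682/15193 - 150*⅓) + 8980) = 1/((25682/15193 - 50) + 8980) = 1/(-733968/15193 + 8980) = 1/(135699172/15193) = 15193/135699172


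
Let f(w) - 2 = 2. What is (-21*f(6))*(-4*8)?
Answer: 2688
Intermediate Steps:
f(w) = 4 (f(w) = 2 + 2 = 4)
(-21*f(6))*(-4*8) = (-21*4)*(-4*8) = -84*(-32) = 2688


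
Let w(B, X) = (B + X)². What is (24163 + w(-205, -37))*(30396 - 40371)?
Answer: -825201825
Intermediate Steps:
(24163 + w(-205, -37))*(30396 - 40371) = (24163 + (-205 - 37)²)*(30396 - 40371) = (24163 + (-242)²)*(-9975) = (24163 + 58564)*(-9975) = 82727*(-9975) = -825201825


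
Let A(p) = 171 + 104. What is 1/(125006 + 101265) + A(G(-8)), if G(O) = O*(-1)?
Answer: 62224526/226271 ≈ 275.00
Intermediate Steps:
G(O) = -O
A(p) = 275
1/(125006 + 101265) + A(G(-8)) = 1/(125006 + 101265) + 275 = 1/226271 + 275 = 62224526/226271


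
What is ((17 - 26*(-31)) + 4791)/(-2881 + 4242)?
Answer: 5614/1361 ≈ 4.1249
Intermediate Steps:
((17 - 26*(-31)) + 4791)/(-2881 + 4242) = ((17 + 806) + 4791)/1361 = (823 + 4791)*(1/1361) = 5614*(1/1361) = 5614/1361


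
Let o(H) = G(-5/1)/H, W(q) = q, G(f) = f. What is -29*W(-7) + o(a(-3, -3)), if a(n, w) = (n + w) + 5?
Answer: 208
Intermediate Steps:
a(n, w) = 5 + n + w
o(H) = -5/H (o(H) = (-5/1)/H = (-5*1)/H = -5/H)
-29*W(-7) + o(a(-3, -3)) = -29*(-7) - 5/(5 - 3 - 3) = 203 - 5/(-1) = 203 - 5*(-1) = 203 + 5 = 208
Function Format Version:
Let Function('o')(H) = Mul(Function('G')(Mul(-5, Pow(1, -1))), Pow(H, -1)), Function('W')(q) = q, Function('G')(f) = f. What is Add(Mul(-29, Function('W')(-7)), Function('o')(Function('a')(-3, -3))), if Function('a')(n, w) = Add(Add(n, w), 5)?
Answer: 208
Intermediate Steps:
Function('a')(n, w) = Add(5, n, w)
Function('o')(H) = Mul(-5, Pow(H, -1)) (Function('o')(H) = Mul(Mul(-5, Pow(1, -1)), Pow(H, -1)) = Mul(Mul(-5, 1), Pow(H, -1)) = Mul(-5, Pow(H, -1)))
Add(Mul(-29, Function('W')(-7)), Function('o')(Function('a')(-3, -3))) = Add(Mul(-29, -7), Mul(-5, Pow(Add(5, -3, -3), -1))) = Add(203, Mul(-5, Pow(-1, -1))) = Add(203, Mul(-5, -1)) = Add(203, 5) = 208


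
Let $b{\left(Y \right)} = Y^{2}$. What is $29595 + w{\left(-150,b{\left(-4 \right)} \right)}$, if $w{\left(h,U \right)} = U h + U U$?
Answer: $27451$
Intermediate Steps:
$w{\left(h,U \right)} = U^{2} + U h$ ($w{\left(h,U \right)} = U h + U^{2} = U^{2} + U h$)
$29595 + w{\left(-150,b{\left(-4 \right)} \right)} = 29595 + \left(-4\right)^{2} \left(\left(-4\right)^{2} - 150\right) = 29595 + 16 \left(16 - 150\right) = 29595 + 16 \left(-134\right) = 29595 - 2144 = 27451$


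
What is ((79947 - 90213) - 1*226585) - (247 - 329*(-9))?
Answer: -240059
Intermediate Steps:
((79947 - 90213) - 1*226585) - (247 - 329*(-9)) = (-10266 - 226585) - (247 + 2961) = -236851 - 1*3208 = -236851 - 3208 = -240059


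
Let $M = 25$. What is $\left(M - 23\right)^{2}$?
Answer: $4$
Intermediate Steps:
$\left(M - 23\right)^{2} = \left(25 - 23\right)^{2} = 2^{2} = 4$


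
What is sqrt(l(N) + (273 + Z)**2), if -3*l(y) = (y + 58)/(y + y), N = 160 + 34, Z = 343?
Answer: sqrt(3570299467)/97 ≈ 616.00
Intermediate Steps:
N = 194
l(y) = -(58 + y)/(6*y) (l(y) = -(y + 58)/(3*(y + y)) = -(58 + y)/(3*(2*y)) = -(58 + y)*1/(2*y)/3 = -(58 + y)/(6*y))
sqrt(l(N) + (273 + Z)**2) = sqrt((1/6)*(-58 - 1*194)/194 + (273 + 343)**2) = sqrt((1/6)*(1/194)*(-58 - 194) + 616**2) = sqrt((1/6)*(1/194)*(-252) + 379456) = sqrt(-21/97 + 379456) = sqrt(36807211/97) = sqrt(3570299467)/97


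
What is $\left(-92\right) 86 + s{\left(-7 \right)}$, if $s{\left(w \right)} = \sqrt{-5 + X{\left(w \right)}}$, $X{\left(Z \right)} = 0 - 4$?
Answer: $-7912 + 3 i \approx -7912.0 + 3.0 i$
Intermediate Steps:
$X{\left(Z \right)} = -4$
$s{\left(w \right)} = 3 i$ ($s{\left(w \right)} = \sqrt{-5 - 4} = \sqrt{-9} = 3 i$)
$\left(-92\right) 86 + s{\left(-7 \right)} = \left(-92\right) 86 + 3 i = -7912 + 3 i$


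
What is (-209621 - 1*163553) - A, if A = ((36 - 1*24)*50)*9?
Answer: -378574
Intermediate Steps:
A = 5400 (A = ((36 - 24)*50)*9 = (12*50)*9 = 600*9 = 5400)
(-209621 - 1*163553) - A = (-209621 - 1*163553) - 1*5400 = (-209621 - 163553) - 5400 = -373174 - 5400 = -378574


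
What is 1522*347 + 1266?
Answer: 529400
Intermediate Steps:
1522*347 + 1266 = 528134 + 1266 = 529400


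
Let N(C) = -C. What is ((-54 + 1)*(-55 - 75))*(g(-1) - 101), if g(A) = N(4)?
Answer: -723450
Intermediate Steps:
g(A) = -4 (g(A) = -1*4 = -4)
((-54 + 1)*(-55 - 75))*(g(-1) - 101) = ((-54 + 1)*(-55 - 75))*(-4 - 101) = -53*(-130)*(-105) = 6890*(-105) = -723450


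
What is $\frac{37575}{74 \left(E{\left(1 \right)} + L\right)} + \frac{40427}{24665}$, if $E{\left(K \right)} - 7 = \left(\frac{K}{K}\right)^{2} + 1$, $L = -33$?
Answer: $- \frac{284996341}{14601680} \approx -19.518$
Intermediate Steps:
$E{\left(K \right)} = 9$ ($E{\left(K \right)} = 7 + \left(\left(\frac{K}{K}\right)^{2} + 1\right) = 7 + \left(1^{2} + 1\right) = 7 + \left(1 + 1\right) = 7 + 2 = 9$)
$\frac{37575}{74 \left(E{\left(1 \right)} + L\right)} + \frac{40427}{24665} = \frac{37575}{74 \left(9 - 33\right)} + \frac{40427}{24665} = \frac{37575}{74 \left(-24\right)} + 40427 \cdot \frac{1}{24665} = \frac{37575}{-1776} + \frac{40427}{24665} = 37575 \left(- \frac{1}{1776}\right) + \frac{40427}{24665} = - \frac{12525}{592} + \frac{40427}{24665} = - \frac{284996341}{14601680}$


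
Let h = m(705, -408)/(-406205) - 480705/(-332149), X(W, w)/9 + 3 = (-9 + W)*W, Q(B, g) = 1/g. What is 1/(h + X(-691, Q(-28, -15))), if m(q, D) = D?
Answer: 134920584545/587346333244257102 ≈ 2.2971e-7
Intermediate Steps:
X(W, w) = -27 + 9*W*(-9 + W) (X(W, w) = -27 + 9*((-9 + W)*W) = -27 + 9*(W*(-9 + W)) = -27 + 9*W*(-9 + W))
h = 195400291317/134920584545 (h = -408/(-406205) - 480705/(-332149) = -408*(-1/406205) - 480705*(-1/332149) = 408/406205 + 480705/332149 = 195400291317/134920584545 ≈ 1.4483)
1/(h + X(-691, Q(-28, -15))) = 1/(195400291317/134920584545 + (-27 - 81*(-691) + 9*(-691)²)) = 1/(195400291317/134920584545 + (-27 + 55971 + 9*477481)) = 1/(195400291317/134920584545 + (-27 + 55971 + 4297329)) = 1/(195400291317/134920584545 + 4353273) = 1/(587346333244257102/134920584545) = 134920584545/587346333244257102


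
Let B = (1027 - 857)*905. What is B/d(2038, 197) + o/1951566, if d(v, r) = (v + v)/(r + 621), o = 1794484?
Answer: 30701316165073/994322877 ≈ 30877.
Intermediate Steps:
d(v, r) = 2*v/(621 + r) (d(v, r) = (2*v)/(621 + r) = 2*v/(621 + r))
B = 153850 (B = 170*905 = 153850)
B/d(2038, 197) + o/1951566 = 153850/((2*2038/(621 + 197))) + 1794484/1951566 = 153850/((2*2038/818)) + 1794484*(1/1951566) = 153850/((2*2038*(1/818))) + 897242/975783 = 153850/(2038/409) + 897242/975783 = 153850*(409/2038) + 897242/975783 = 31462325/1019 + 897242/975783 = 30701316165073/994322877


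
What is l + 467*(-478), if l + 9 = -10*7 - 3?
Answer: -223308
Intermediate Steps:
l = -82 (l = -9 + (-10*7 - 3) = -9 + (-70 - 3) = -9 - 73 = -82)
l + 467*(-478) = -82 + 467*(-478) = -82 - 223226 = -223308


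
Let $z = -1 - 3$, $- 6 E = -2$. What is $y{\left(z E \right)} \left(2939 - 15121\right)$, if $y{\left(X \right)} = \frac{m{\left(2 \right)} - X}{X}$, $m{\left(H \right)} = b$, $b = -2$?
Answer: $-6091$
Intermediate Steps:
$E = \frac{1}{3}$ ($E = \left(- \frac{1}{6}\right) \left(-2\right) = \frac{1}{3} \approx 0.33333$)
$z = -4$ ($z = -1 - 3 = -4$)
$m{\left(H \right)} = -2$
$y{\left(X \right)} = \frac{-2 - X}{X}$
$y{\left(z E \right)} \left(2939 - 15121\right) = \frac{-2 - \left(-4\right) \frac{1}{3}}{\left(-4\right) \frac{1}{3}} \left(2939 - 15121\right) = \frac{-2 - - \frac{4}{3}}{- \frac{4}{3}} \left(2939 - 15121\right) = - \frac{3 \left(-2 + \frac{4}{3}\right)}{4} \left(-12182\right) = \left(- \frac{3}{4}\right) \left(- \frac{2}{3}\right) \left(-12182\right) = \frac{1}{2} \left(-12182\right) = -6091$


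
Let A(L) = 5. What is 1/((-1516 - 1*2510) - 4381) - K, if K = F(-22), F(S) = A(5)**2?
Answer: -210176/8407 ≈ -25.000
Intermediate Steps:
F(S) = 25 (F(S) = 5**2 = 25)
K = 25
1/((-1516 - 1*2510) - 4381) - K = 1/((-1516 - 1*2510) - 4381) - 1*25 = 1/((-1516 - 2510) - 4381) - 25 = 1/(-4026 - 4381) - 25 = 1/(-8407) - 25 = -1/8407 - 25 = -210176/8407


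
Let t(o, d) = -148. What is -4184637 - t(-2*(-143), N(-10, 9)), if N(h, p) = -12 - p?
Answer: -4184489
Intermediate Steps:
-4184637 - t(-2*(-143), N(-10, 9)) = -4184637 - 1*(-148) = -4184637 + 148 = -4184489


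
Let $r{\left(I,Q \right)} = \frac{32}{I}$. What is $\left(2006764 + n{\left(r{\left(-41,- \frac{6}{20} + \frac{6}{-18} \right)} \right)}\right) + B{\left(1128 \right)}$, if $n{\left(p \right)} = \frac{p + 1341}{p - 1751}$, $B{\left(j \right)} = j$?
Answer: $\frac{144212772167}{71823} \approx 2.0079 \cdot 10^{6}$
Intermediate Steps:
$n{\left(p \right)} = \frac{1341 + p}{-1751 + p}$
$\left(2006764 + n{\left(r{\left(-41,- \frac{6}{20} + \frac{6}{-18} \right)} \right)}\right) + B{\left(1128 \right)} = \left(2006764 + \frac{1341 + \frac{32}{-41}}{-1751 + \frac{32}{-41}}\right) + 1128 = \left(2006764 + \frac{1341 + 32 \left(- \frac{1}{41}\right)}{-1751 + 32 \left(- \frac{1}{41}\right)}\right) + 1128 = \left(2006764 + \frac{1341 - \frac{32}{41}}{-1751 - \frac{32}{41}}\right) + 1128 = \left(2006764 + \frac{1}{- \frac{71823}{41}} \cdot \frac{54949}{41}\right) + 1128 = \left(2006764 - \frac{54949}{71823}\right) + 1128 = \frac{144131755823}{71823} + 1128 = \frac{144212772167}{71823}$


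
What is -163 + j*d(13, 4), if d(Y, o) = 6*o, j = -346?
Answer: -8467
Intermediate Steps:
-163 + j*d(13, 4) = -163 - 2076*4 = -163 - 346*24 = -163 - 8304 = -8467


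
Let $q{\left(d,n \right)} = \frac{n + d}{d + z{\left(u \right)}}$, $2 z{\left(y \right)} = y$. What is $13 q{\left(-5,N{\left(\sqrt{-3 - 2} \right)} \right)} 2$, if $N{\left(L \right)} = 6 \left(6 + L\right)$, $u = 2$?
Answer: $- \frac{403}{2} - 39 i \sqrt{5} \approx -201.5 - 87.207 i$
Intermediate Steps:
$z{\left(y \right)} = \frac{y}{2}$
$N{\left(L \right)} = 36 + 6 L$
$q{\left(d,n \right)} = \frac{d + n}{1 + d}$ ($q{\left(d,n \right)} = \frac{n + d}{d + \frac{1}{2} \cdot 2} = \frac{d + n}{d + 1} = \frac{d + n}{1 + d}$)
$13 q{\left(-5,N{\left(\sqrt{-3 - 2} \right)} \right)} 2 = 13 \frac{-5 + \left(36 + 6 \sqrt{-3 - 2}\right)}{1 - 5} \cdot 2 = 13 \frac{-5 + \left(36 + 6 \sqrt{-5}\right)}{-4} \cdot 2 = 13 \left(- \frac{-5 + \left(36 + 6 i \sqrt{5}\right)}{4}\right) 2 = 13 \left(- \frac{31 + 6 i \sqrt{5}}{4}\right) 2 = 13 \left(- \frac{31}{4} - \frac{3 i \sqrt{5}}{2}\right) 2 = \left(- \frac{403}{4} - \frac{39 i \sqrt{5}}{2}\right) 2 = - \frac{403}{2} - 39 i \sqrt{5}$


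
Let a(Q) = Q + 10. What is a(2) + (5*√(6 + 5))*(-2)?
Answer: 12 - 10*√11 ≈ -21.166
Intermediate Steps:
a(Q) = 10 + Q
a(2) + (5*√(6 + 5))*(-2) = (10 + 2) + (5*√(6 + 5))*(-2) = 12 + (5*√11)*(-2) = 12 - 10*√11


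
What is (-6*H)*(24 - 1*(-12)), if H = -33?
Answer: 7128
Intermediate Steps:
(-6*H)*(24 - 1*(-12)) = (-6*(-33))*(24 - 1*(-12)) = 198*(24 + 12) = 198*36 = 7128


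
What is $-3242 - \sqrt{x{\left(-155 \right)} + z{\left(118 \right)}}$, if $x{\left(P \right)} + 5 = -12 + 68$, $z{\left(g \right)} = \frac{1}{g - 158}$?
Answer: $-3242 - \frac{\sqrt{20390}}{20} \approx -3249.1$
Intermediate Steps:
$z{\left(g \right)} = \frac{1}{-158 + g}$
$x{\left(P \right)} = 51$ ($x{\left(P \right)} = -5 + \left(-12 + 68\right) = -5 + 56 = 51$)
$-3242 - \sqrt{x{\left(-155 \right)} + z{\left(118 \right)}} = -3242 - \sqrt{51 + \frac{1}{-158 + 118}} = -3242 - \sqrt{51 + \frac{1}{-40}} = -3242 - \sqrt{51 - \frac{1}{40}} = -3242 - \sqrt{\frac{2039}{40}} = -3242 - \frac{\sqrt{20390}}{20}$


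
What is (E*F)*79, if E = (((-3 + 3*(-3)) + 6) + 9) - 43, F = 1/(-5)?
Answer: 632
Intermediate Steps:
F = -⅕ ≈ -0.20000
E = -40 (E = (((-3 - 9) + 6) + 9) - 43 = ((-12 + 6) + 9) - 43 = (-6 + 9) - 43 = 3 - 43 = -40)
(E*F)*79 = -40*(-⅕)*79 = 8*79 = 632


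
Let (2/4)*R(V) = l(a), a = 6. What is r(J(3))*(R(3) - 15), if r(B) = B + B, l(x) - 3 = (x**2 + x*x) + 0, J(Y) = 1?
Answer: 270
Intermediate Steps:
l(x) = 3 + 2*x**2 (l(x) = 3 + ((x**2 + x*x) + 0) = 3 + ((x**2 + x**2) + 0) = 3 + (2*x**2 + 0) = 3 + 2*x**2)
r(B) = 2*B
R(V) = 150 (R(V) = 2*(3 + 2*6**2) = 2*(3 + 2*36) = 2*(3 + 72) = 2*75 = 150)
r(J(3))*(R(3) - 15) = (2*1)*(150 - 15) = 2*135 = 270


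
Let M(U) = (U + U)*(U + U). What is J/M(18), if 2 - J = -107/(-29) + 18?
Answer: -571/37584 ≈ -0.015193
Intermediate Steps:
M(U) = 4*U² (M(U) = (2*U)*(2*U) = 4*U²)
J = -571/29 (J = 2 - (-107/(-29) + 18) = 2 - (-107*(-1/29) + 18) = 2 - (107/29 + 18) = 2 - 1*629/29 = 2 - 629/29 = -571/29 ≈ -19.690)
J/M(18) = -571/(29*(4*18²)) = -571/(29*(4*324)) = -571/29/1296 = -571/29*1/1296 = -571/37584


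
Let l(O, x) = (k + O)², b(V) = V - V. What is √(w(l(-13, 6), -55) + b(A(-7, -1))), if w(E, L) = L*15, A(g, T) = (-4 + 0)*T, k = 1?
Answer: 5*I*√33 ≈ 28.723*I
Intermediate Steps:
A(g, T) = -4*T
b(V) = 0
l(O, x) = (1 + O)²
w(E, L) = 15*L
√(w(l(-13, 6), -55) + b(A(-7, -1))) = √(15*(-55) + 0) = √(-825 + 0) = √(-825) = 5*I*√33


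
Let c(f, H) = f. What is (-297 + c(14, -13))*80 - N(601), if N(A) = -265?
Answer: -22375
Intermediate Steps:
(-297 + c(14, -13))*80 - N(601) = (-297 + 14)*80 - 1*(-265) = -283*80 + 265 = -22640 + 265 = -22375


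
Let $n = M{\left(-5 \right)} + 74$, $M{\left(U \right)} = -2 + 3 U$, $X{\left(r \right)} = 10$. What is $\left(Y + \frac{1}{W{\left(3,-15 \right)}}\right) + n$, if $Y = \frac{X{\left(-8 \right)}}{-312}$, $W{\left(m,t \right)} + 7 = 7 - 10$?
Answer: $\frac{44357}{780} \approx 56.868$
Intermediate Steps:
$W{\left(m,t \right)} = -10$ ($W{\left(m,t \right)} = -7 + \left(7 - 10\right) = -7 - 3 = -10$)
$Y = - \frac{5}{156}$ ($Y = \frac{10}{-312} = 10 \left(- \frac{1}{312}\right) = - \frac{5}{156} \approx -0.032051$)
$n = 57$ ($n = \left(-2 + 3 \left(-5\right)\right) + 74 = \left(-2 - 15\right) + 74 = -17 + 74 = 57$)
$\left(Y + \frac{1}{W{\left(3,-15 \right)}}\right) + n = \left(- \frac{5}{156} + \frac{1}{-10}\right) + 57 = \left(- \frac{5}{156} - \frac{1}{10}\right) + 57 = - \frac{103}{780} + 57 = \frac{44357}{780}$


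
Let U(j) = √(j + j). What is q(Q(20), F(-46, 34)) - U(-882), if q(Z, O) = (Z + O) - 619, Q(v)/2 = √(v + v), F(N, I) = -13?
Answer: -632 - 42*I + 4*√10 ≈ -619.35 - 42.0*I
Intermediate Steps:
Q(v) = 2*√2*√v (Q(v) = 2*√(v + v) = 2*√(2*v) = 2*(√2*√v) = 2*√2*√v)
q(Z, O) = -619 + O + Z (q(Z, O) = (O + Z) - 619 = -619 + O + Z)
U(j) = √2*√j (U(j) = √(2*j) = √2*√j)
q(Q(20), F(-46, 34)) - U(-882) = (-619 - 13 + 2*√2*√20) - √2*√(-882) = (-619 - 13 + 2*√2*(2*√5)) - √2*21*I*√2 = (-619 - 13 + 4*√10) - 42*I = (-632 + 4*√10) - 42*I = -632 - 42*I + 4*√10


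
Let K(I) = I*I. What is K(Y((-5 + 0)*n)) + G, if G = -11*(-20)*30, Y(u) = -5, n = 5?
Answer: 6625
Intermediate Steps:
K(I) = I**2
G = 6600 (G = 220*30 = 6600)
K(Y((-5 + 0)*n)) + G = (-5)**2 + 6600 = 25 + 6600 = 6625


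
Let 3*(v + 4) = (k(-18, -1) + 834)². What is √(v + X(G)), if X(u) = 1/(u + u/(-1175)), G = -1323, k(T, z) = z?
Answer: 13*√7486724018334/73962 ≈ 480.93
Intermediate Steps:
X(u) = 1175/(1174*u) (X(u) = 1/(u + u*(-1/1175)) = 1/(u - u/1175) = 1/(1174*u/1175) = 1175/(1174*u))
v = 693877/3 (v = -4 + (-1 + 834)²/3 = -4 + (⅓)*833² = -4 + (⅓)*693889 = -4 + 693889/3 = 693877/3 ≈ 2.3129e+5)
√(v + X(G)) = √(693877/3 + (1175/1174)/(-1323)) = √(693877/3 + (1175/1174)*(-1/1323)) = √(693877/3 - 1175/1553202) = √(359243713543/1553202) = 13*√7486724018334/73962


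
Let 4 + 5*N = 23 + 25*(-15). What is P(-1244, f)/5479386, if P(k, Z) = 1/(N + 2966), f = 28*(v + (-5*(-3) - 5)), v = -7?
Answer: 5/79308632964 ≈ 6.3045e-11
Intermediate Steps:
f = 84 (f = 28*(-7 + (-5*(-3) - 5)) = 28*(-7 + (15 - 5)) = 28*(-7 + 10) = 28*3 = 84)
N = -356/5 (N = -⅘ + (23 + 25*(-15))/5 = -⅘ + (23 - 375)/5 = -⅘ + (⅕)*(-352) = -⅘ - 352/5 = -356/5 ≈ -71.200)
P(k, Z) = 5/14474 (P(k, Z) = 1/(-356/5 + 2966) = 1/(14474/5) = 5/14474)
P(-1244, f)/5479386 = (5/14474)/5479386 = (5/14474)*(1/5479386) = 5/79308632964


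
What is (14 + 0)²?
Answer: 196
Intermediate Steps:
(14 + 0)² = 14² = 196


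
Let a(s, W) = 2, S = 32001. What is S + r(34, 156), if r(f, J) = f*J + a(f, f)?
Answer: 37307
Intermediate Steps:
r(f, J) = 2 + J*f (r(f, J) = f*J + 2 = J*f + 2 = 2 + J*f)
S + r(34, 156) = 32001 + (2 + 156*34) = 32001 + (2 + 5304) = 32001 + 5306 = 37307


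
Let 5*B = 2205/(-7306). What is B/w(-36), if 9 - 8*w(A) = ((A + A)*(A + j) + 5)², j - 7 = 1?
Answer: 441/3730107524 ≈ 1.1823e-7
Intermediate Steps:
B = -441/7306 (B = (2205/(-7306))/5 = (2205*(-1/7306))/5 = (⅕)*(-2205/7306) = -441/7306 ≈ -0.060361)
j = 8 (j = 7 + 1 = 8)
w(A) = 9/8 - (5 + 2*A*(8 + A))²/8 (w(A) = 9/8 - ((A + A)*(A + 8) + 5)²/8 = 9/8 - ((2*A)*(8 + A) + 5)²/8 = 9/8 - (2*A*(8 + A) + 5)²/8 = 9/8 - (5 + 2*A*(8 + A))²/8)
B/w(-36) = -441/(7306*(9/8 - (5 + 2*(-36)² + 16*(-36))²/8)) = -441/(7306*(9/8 - (5 + 2*1296 - 576)²/8)) = -441/(7306*(9/8 - (5 + 2592 - 576)²/8)) = -441/(7306*(9/8 - ⅛*2021²)) = -441/(7306*(9/8 - ⅛*4084441)) = -441/(7306*(9/8 - 4084441/8)) = -441/7306/(-510554) = -441/7306*(-1/510554) = 441/3730107524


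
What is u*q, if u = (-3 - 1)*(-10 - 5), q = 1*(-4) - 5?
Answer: -540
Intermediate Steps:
q = -9 (q = -4 - 5 = -9)
u = 60 (u = -4*(-15) = 60)
u*q = 60*(-9) = -540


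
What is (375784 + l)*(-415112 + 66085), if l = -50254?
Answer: -113618759310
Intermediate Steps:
(375784 + l)*(-415112 + 66085) = (375784 - 50254)*(-415112 + 66085) = 325530*(-349027) = -113618759310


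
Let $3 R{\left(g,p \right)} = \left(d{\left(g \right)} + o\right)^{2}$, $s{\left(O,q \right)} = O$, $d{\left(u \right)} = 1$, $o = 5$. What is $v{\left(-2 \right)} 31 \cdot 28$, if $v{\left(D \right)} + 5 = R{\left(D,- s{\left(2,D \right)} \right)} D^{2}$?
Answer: $37324$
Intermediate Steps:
$R{\left(g,p \right)} = 12$ ($R{\left(g,p \right)} = \frac{\left(1 + 5\right)^{2}}{3} = \frac{6^{2}}{3} = \frac{1}{3} \cdot 36 = 12$)
$v{\left(D \right)} = -5 + 12 D^{2}$
$v{\left(-2 \right)} 31 \cdot 28 = \left(-5 + 12 \left(-2\right)^{2}\right) 31 \cdot 28 = \left(-5 + 12 \cdot 4\right) 31 \cdot 28 = \left(-5 + 48\right) 31 \cdot 28 = 43 \cdot 31 \cdot 28 = 1333 \cdot 28 = 37324$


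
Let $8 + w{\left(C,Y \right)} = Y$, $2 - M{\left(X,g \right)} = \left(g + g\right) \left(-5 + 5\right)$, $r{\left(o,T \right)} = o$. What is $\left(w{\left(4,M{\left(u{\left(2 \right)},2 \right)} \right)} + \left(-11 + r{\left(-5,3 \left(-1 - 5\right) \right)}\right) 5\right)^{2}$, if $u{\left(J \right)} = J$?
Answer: $7396$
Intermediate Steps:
$M{\left(X,g \right)} = 2$ ($M{\left(X,g \right)} = 2 - \left(g + g\right) \left(-5 + 5\right) = 2 - 2 g 0 = 2 - 0 = 2 + 0 = 2$)
$w{\left(C,Y \right)} = -8 + Y$
$\left(w{\left(4,M{\left(u{\left(2 \right)},2 \right)} \right)} + \left(-11 + r{\left(-5,3 \left(-1 - 5\right) \right)}\right) 5\right)^{2} = \left(\left(-8 + 2\right) + \left(-11 - 5\right) 5\right)^{2} = \left(-6 - 80\right)^{2} = \left(-86\right)^{2} = 7396$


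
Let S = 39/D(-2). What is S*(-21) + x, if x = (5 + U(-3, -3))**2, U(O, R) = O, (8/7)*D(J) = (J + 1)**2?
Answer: -932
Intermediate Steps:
D(J) = 7*(1 + J)**2/8 (D(J) = 7*(J + 1)**2/8 = 7*(1 + J)**2/8)
x = 4 (x = (5 - 3)**2 = 2**2 = 4)
S = 312/7 (S = 39/((7*(1 - 2)**2/8)) = 39/(((7/8)*(-1)**2)) = 39/(((7/8)*1)) = 39/(7/8) = 39*(8/7) = 312/7 ≈ 44.571)
S*(-21) + x = (312/7)*(-21) + 4 = -936 + 4 = -932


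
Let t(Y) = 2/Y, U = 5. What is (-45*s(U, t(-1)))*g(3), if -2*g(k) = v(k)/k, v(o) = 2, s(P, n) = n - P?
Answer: -105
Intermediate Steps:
g(k) = -1/k
(-45*s(U, t(-1)))*g(3) = (-45*(2/(-1) - 1*5))*(-1/3) = (-45*(2*(-1) - 5))*(-1*1/3) = -45*(-2 - 5)*(-1/3) = -45*(-7)*(-1/3) = 315*(-1/3) = -105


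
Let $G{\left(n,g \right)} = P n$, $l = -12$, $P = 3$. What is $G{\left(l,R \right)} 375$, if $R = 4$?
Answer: $-13500$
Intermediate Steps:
$G{\left(n,g \right)} = 3 n$
$G{\left(l,R \right)} 375 = 3 \left(-12\right) 375 = \left(-36\right) 375 = -13500$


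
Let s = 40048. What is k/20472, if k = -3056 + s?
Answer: 4624/2559 ≈ 1.8070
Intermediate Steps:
k = 36992 (k = -3056 + 40048 = 36992)
k/20472 = 36992/20472 = 36992*(1/20472) = 4624/2559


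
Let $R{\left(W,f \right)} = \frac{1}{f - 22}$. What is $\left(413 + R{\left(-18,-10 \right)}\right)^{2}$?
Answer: $\frac{174636225}{1024} \approx 1.7054 \cdot 10^{5}$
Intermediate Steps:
$R{\left(W,f \right)} = \frac{1}{-22 + f}$
$\left(413 + R{\left(-18,-10 \right)}\right)^{2} = \left(413 + \frac{1}{-22 - 10}\right)^{2} = \left(413 + \frac{1}{-32}\right)^{2} = \left(413 - \frac{1}{32}\right)^{2} = \left(\frac{13215}{32}\right)^{2} = \frac{174636225}{1024}$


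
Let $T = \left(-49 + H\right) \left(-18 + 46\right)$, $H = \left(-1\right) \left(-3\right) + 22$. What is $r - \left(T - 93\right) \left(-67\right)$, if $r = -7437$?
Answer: $-58692$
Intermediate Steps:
$H = 25$ ($H = 3 + 22 = 25$)
$T = -672$ ($T = \left(-49 + 25\right) \left(-18 + 46\right) = \left(-24\right) 28 = -672$)
$r - \left(T - 93\right) \left(-67\right) = -7437 - \left(-672 - 93\right) \left(-67\right) = -7437 - \left(-765\right) \left(-67\right) = -7437 - 51255 = -58692$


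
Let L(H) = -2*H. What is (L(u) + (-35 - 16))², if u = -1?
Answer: 2401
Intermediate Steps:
(L(u) + (-35 - 16))² = (-2*(-1) + (-35 - 16))² = (2 - 51)² = (-49)² = 2401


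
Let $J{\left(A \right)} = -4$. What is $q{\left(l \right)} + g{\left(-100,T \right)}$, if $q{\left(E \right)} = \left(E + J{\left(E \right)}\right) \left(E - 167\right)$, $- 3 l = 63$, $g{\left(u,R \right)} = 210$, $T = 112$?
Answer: $4910$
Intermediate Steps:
$l = -21$ ($l = \left(- \frac{1}{3}\right) 63 = -21$)
$q{\left(E \right)} = \left(-167 + E\right) \left(-4 + E\right)$ ($q{\left(E \right)} = \left(E - 4\right) \left(E - 167\right) = \left(-4 + E\right) \left(-167 + E\right) = \left(-167 + E\right) \left(-4 + E\right)$)
$q{\left(l \right)} + g{\left(-100,T \right)} = \left(668 + \left(-21\right)^{2} - -3591\right) + 210 = \left(668 + 441 + 3591\right) + 210 = 4700 + 210 = 4910$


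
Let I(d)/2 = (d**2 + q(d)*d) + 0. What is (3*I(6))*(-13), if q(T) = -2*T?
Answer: 2808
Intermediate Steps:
I(d) = -2*d**2 (I(d) = 2*((d**2 + (-2*d)*d) + 0) = 2*((d**2 - 2*d**2) + 0) = 2*(-d**2 + 0) = 2*(-d**2) = -2*d**2)
(3*I(6))*(-13) = (3*(-2*6**2))*(-13) = (3*(-2*36))*(-13) = (3*(-72))*(-13) = -216*(-13) = 2808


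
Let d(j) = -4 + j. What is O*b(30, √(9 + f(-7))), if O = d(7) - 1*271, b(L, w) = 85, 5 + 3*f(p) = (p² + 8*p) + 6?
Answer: -22780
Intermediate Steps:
f(p) = ⅓ + p²/3 + 8*p/3 (f(p) = -5/3 + ((p² + 8*p) + 6)/3 = -5/3 + (6 + p² + 8*p)/3 = -5/3 + (2 + p²/3 + 8*p/3) = ⅓ + p²/3 + 8*p/3)
O = -268 (O = (-4 + 7) - 1*271 = 3 - 271 = -268)
O*b(30, √(9 + f(-7))) = -268*85 = -22780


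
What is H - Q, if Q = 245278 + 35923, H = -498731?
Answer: -779932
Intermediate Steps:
Q = 281201
H - Q = -498731 - 1*281201 = -498731 - 281201 = -779932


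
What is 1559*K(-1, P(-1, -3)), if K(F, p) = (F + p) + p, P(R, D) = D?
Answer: -10913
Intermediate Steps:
K(F, p) = F + 2*p
1559*K(-1, P(-1, -3)) = 1559*(-1 + 2*(-3)) = 1559*(-1 - 6) = 1559*(-7) = -10913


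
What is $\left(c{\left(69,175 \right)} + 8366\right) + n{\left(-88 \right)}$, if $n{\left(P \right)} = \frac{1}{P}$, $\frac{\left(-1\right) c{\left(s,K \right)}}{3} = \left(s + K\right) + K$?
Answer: $\frac{625591}{88} \approx 7109.0$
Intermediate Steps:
$c{\left(s,K \right)} = - 6 K - 3 s$ ($c{\left(s,K \right)} = - 3 \left(\left(s + K\right) + K\right) = - 3 \left(\left(K + s\right) + K\right) = - 3 \left(s + 2 K\right) = - 6 K - 3 s$)
$\left(c{\left(69,175 \right)} + 8366\right) + n{\left(-88 \right)} = \left(\left(\left(-6\right) 175 - 207\right) + 8366\right) + \frac{1}{-88} = \left(\left(-1050 - 207\right) + 8366\right) - \frac{1}{88} = \left(-1257 + 8366\right) - \frac{1}{88} = 7109 - \frac{1}{88} = \frac{625591}{88}$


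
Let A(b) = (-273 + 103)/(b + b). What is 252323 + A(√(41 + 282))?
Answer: 252323 - 5*√323/19 ≈ 2.5232e+5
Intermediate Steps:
A(b) = -85/b (A(b) = -170*1/(2*b) = -85/b)
252323 + A(√(41 + 282)) = 252323 - 85/√(41 + 282) = 252323 - 85*√323/323 = 252323 - 5*√323/19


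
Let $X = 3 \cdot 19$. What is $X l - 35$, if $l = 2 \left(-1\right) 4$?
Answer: $-491$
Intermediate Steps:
$X = 57$
$l = -8$ ($l = \left(-2\right) 4 = -8$)
$X l - 35 = 57 \left(-8\right) - 35 = -456 - 35 = -491$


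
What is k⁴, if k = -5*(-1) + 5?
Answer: 10000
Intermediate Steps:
k = 10 (k = 5 + 5 = 10)
k⁴ = 10⁴ = 10000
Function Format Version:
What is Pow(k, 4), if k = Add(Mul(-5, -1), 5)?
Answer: 10000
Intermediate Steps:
k = 10 (k = Add(5, 5) = 10)
Pow(k, 4) = Pow(10, 4) = 10000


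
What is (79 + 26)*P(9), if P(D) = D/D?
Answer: 105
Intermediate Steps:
P(D) = 1
(79 + 26)*P(9) = (79 + 26)*1 = 105*1 = 105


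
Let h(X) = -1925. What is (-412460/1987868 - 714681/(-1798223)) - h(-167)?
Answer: 1720460416666807/893657489641 ≈ 1925.2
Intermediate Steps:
(-412460/1987868 - 714681/(-1798223)) - h(-167) = (-412460/1987868 - 714681/(-1798223)) - 1*(-1925) = (-412460*1/1987868 - 714681*(-1/1798223)) + 1925 = (-103115/496967 + 714681/1798223) + 1925 = 169749107882/893657489641 + 1925 = 1720460416666807/893657489641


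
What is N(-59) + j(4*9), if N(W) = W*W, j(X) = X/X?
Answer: 3482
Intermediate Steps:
j(X) = 1
N(W) = W²
N(-59) + j(4*9) = (-59)² + 1 = 3481 + 1 = 3482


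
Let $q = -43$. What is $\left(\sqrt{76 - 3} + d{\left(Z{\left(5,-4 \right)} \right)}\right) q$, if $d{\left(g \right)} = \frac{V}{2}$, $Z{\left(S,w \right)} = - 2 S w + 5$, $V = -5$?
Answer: $\frac{215}{2} - 43 \sqrt{73} \approx -259.89$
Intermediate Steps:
$Z{\left(S,w \right)} = 5 - 2 S w$ ($Z{\left(S,w \right)} = - 2 S w + 5 = 5 - 2 S w$)
$d{\left(g \right)} = - \frac{5}{2}$
$\left(\sqrt{76 - 3} + d{\left(Z{\left(5,-4 \right)} \right)}\right) q = \left(\sqrt{76 - 3} - \frac{5}{2}\right) \left(-43\right) = \left(\sqrt{73} - \frac{5}{2}\right) \left(-43\right) = \left(- \frac{5}{2} + \sqrt{73}\right) \left(-43\right) = \frac{215}{2} - 43 \sqrt{73}$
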